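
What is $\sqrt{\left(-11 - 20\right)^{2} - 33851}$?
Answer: $i \sqrt{32890} \approx 181.36 i$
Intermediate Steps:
$\sqrt{\left(-11 - 20\right)^{2} - 33851} = \sqrt{\left(-31\right)^{2} - 33851} = \sqrt{961 - 33851} = \sqrt{-32890} = i \sqrt{32890}$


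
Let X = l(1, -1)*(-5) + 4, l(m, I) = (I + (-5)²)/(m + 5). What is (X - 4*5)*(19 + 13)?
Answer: -1152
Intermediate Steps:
l(m, I) = (25 + I)/(5 + m) (l(m, I) = (I + 25)/(5 + m) = (25 + I)/(5 + m))
X = -16 (X = ((25 - 1)/(5 + 1))*(-5) + 4 = (24/6)*(-5) + 4 = ((⅙)*24)*(-5) + 4 = 4*(-5) + 4 = -20 + 4 = -16)
(X - 4*5)*(19 + 13) = (-16 - 4*5)*(19 + 13) = (-16 - 20)*32 = -36*32 = -1152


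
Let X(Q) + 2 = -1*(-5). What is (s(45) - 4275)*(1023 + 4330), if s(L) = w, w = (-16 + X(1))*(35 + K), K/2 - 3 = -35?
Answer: -20865994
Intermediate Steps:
K = -64 (K = 6 + 2*(-35) = 6 - 70 = -64)
X(Q) = 3 (X(Q) = -2 - 1*(-5) = -2 + 5 = 3)
w = 377 (w = (-16 + 3)*(35 - 64) = -13*(-29) = 377)
s(L) = 377
(s(45) - 4275)*(1023 + 4330) = (377 - 4275)*(1023 + 4330) = -3898*5353 = -20865994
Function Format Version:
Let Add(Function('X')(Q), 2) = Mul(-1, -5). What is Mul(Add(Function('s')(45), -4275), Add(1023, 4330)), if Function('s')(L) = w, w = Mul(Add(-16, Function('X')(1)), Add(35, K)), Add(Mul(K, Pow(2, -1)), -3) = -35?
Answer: -20865994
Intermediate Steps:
K = -64 (K = Add(6, Mul(2, -35)) = Add(6, -70) = -64)
Function('X')(Q) = 3 (Function('X')(Q) = Add(-2, Mul(-1, -5)) = Add(-2, 5) = 3)
w = 377 (w = Mul(Add(-16, 3), Add(35, -64)) = Mul(-13, -29) = 377)
Function('s')(L) = 377
Mul(Add(Function('s')(45), -4275), Add(1023, 4330)) = Mul(Add(377, -4275), Add(1023, 4330)) = Mul(-3898, 5353) = -20865994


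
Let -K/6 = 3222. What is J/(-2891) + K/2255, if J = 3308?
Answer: -63348352/6519205 ≈ -9.7172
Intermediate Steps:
K = -19332 (K = -6*3222 = -19332)
J/(-2891) + K/2255 = 3308/(-2891) - 19332/2255 = 3308*(-1/2891) - 19332*1/2255 = -3308/2891 - 19332/2255 = -63348352/6519205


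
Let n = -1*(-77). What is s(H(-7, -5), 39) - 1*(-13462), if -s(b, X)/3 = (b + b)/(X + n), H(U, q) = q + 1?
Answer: 390404/29 ≈ 13462.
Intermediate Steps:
n = 77
H(U, q) = 1 + q
s(b, X) = -6*b/(77 + X) (s(b, X) = -3*(b + b)/(X + 77) = -3*2*b/(77 + X) = -6*b/(77 + X))
s(H(-7, -5), 39) - 1*(-13462) = -6*(1 - 5)/(77 + 39) - 1*(-13462) = -6*(-4)/116 + 13462 = -6*(-4)*1/116 + 13462 = 6/29 + 13462 = 390404/29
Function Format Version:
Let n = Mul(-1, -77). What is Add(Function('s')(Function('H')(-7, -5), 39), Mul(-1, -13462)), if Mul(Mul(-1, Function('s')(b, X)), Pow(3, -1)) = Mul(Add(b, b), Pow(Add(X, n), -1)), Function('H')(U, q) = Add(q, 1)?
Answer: Rational(390404, 29) ≈ 13462.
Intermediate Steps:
n = 77
Function('H')(U, q) = Add(1, q)
Function('s')(b, X) = Mul(-6, b, Pow(Add(77, X), -1)) (Function('s')(b, X) = Mul(-3, Mul(Add(b, b), Pow(Add(X, 77), -1))) = Mul(-3, Mul(Mul(2, b), Pow(Add(77, X), -1))) = Mul(-3, Mul(2, b, Pow(Add(77, X), -1))) = Mul(-6, b, Pow(Add(77, X), -1)))
Add(Function('s')(Function('H')(-7, -5), 39), Mul(-1, -13462)) = Add(Mul(-6, Add(1, -5), Pow(Add(77, 39), -1)), Mul(-1, -13462)) = Add(Mul(-6, -4, Pow(116, -1)), 13462) = Add(Mul(-6, -4, Rational(1, 116)), 13462) = Add(Rational(6, 29), 13462) = Rational(390404, 29)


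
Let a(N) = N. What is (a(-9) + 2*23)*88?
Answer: 3256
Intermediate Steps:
(a(-9) + 2*23)*88 = (-9 + 2*23)*88 = (-9 + 46)*88 = 37*88 = 3256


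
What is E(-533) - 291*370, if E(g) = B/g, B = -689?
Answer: -4414417/41 ≈ -1.0767e+5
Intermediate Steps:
E(g) = -689/g
E(-533) - 291*370 = -689/(-533) - 291*370 = -689*(-1/533) - 1*107670 = 53/41 - 107670 = -4414417/41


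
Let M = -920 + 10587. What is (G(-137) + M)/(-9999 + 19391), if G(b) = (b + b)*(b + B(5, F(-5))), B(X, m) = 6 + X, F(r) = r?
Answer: 44191/9392 ≈ 4.7052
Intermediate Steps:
M = 9667
G(b) = 2*b*(11 + b) (G(b) = (b + b)*(b + (6 + 5)) = (2*b)*(b + 11) = (2*b)*(11 + b) = 2*b*(11 + b))
(G(-137) + M)/(-9999 + 19391) = (2*(-137)*(11 - 137) + 9667)/(-9999 + 19391) = (2*(-137)*(-126) + 9667)/9392 = (34524 + 9667)*(1/9392) = 44191*(1/9392) = 44191/9392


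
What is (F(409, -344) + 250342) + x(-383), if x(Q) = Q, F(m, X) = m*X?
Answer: 109263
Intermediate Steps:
F(m, X) = X*m
(F(409, -344) + 250342) + x(-383) = (-344*409 + 250342) - 383 = (-140696 + 250342) - 383 = 109646 - 383 = 109263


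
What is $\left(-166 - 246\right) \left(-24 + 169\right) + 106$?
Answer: $-59634$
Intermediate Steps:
$\left(-166 - 246\right) \left(-24 + 169\right) + 106 = \left(-412\right) 145 + 106 = -59740 + 106 = -59634$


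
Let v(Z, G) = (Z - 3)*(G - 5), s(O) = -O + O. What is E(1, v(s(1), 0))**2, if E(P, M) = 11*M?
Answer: 27225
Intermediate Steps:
s(O) = 0
v(Z, G) = (-5 + G)*(-3 + Z) (v(Z, G) = (-3 + Z)*(-5 + G) = (-5 + G)*(-3 + Z))
E(1, v(s(1), 0))**2 = (11*(15 - 5*0 - 3*0 + 0*0))**2 = (11*(15 + 0 + 0 + 0))**2 = (11*15)**2 = 165**2 = 27225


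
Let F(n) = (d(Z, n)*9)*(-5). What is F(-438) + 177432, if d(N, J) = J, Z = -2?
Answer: 197142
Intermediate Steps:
F(n) = -45*n (F(n) = (n*9)*(-5) = (9*n)*(-5) = -45*n)
F(-438) + 177432 = -45*(-438) + 177432 = 19710 + 177432 = 197142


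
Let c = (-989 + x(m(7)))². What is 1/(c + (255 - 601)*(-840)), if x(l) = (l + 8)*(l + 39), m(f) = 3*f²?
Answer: 1/775411921 ≈ 1.2896e-9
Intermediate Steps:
x(l) = (8 + l)*(39 + l)
c = 775121281 (c = (-989 + (312 + (3*7²)² + 47*(3*7²)))² = (-989 + (312 + (3*49)² + 47*(3*49)))² = (-989 + (312 + 147² + 47*147))² = (-989 + (312 + 21609 + 6909))² = (-989 + 28830)² = 27841² = 775121281)
1/(c + (255 - 601)*(-840)) = 1/(775121281 + (255 - 601)*(-840)) = 1/(775121281 - 346*(-840)) = 1/(775121281 + 290640) = 1/775411921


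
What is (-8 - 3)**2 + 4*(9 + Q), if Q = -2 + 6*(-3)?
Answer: 77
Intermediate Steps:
Q = -20 (Q = -2 - 18 = -20)
(-8 - 3)**2 + 4*(9 + Q) = (-8 - 3)**2 + 4*(9 - 20) = (-11)**2 + 4*(-11) = 121 - 44 = 77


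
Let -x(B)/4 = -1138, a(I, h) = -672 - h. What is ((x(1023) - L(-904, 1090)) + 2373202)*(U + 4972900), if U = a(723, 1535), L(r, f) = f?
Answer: 11813667108152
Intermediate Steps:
U = -2207 (U = -672 - 1*1535 = -672 - 1535 = -2207)
x(B) = 4552 (x(B) = -4*(-1138) = 4552)
((x(1023) - L(-904, 1090)) + 2373202)*(U + 4972900) = ((4552 - 1*1090) + 2373202)*(-2207 + 4972900) = ((4552 - 1090) + 2373202)*4970693 = (3462 + 2373202)*4970693 = 2376664*4970693 = 11813667108152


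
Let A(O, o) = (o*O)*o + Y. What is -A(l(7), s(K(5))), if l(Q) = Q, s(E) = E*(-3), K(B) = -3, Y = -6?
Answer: -561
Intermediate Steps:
s(E) = -3*E
A(O, o) = -6 + O*o² (A(O, o) = (o*O)*o - 6 = (O*o)*o - 6 = O*o² - 6 = -6 + O*o²)
-A(l(7), s(K(5))) = -(-6 + 7*(-3*(-3))²) = -(-6 + 7*9²) = -(-6 + 7*81) = -(-6 + 567) = -1*561 = -561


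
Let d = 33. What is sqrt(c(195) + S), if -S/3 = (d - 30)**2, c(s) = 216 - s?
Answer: I*sqrt(6) ≈ 2.4495*I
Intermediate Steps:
S = -27 (S = -3*(33 - 30)**2 = -3*3**2 = -3*9 = -27)
sqrt(c(195) + S) = sqrt((216 - 1*195) - 27) = sqrt((216 - 195) - 27) = sqrt(21 - 27) = sqrt(-6) = I*sqrt(6)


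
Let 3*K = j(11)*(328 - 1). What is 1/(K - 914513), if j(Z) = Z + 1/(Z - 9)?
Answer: -2/1826519 ≈ -1.0950e-6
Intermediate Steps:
j(Z) = Z + 1/(-9 + Z)
K = 2507/2 (K = (((1 + 11² - 9*11)/(-9 + 11))*(328 - 1))/3 = (((1 + 121 - 99)/2)*327)/3 = (((½)*23)*327)/3 = ((23/2)*327)/3 = (⅓)*(7521/2) = 2507/2 ≈ 1253.5)
1/(K - 914513) = 1/(2507/2 - 914513) = 1/(-1826519/2) = -2/1826519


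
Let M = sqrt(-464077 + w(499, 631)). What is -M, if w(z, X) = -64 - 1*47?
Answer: -2*I*sqrt(116047) ≈ -681.31*I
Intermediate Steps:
w(z, X) = -111 (w(z, X) = -64 - 47 = -111)
M = 2*I*sqrt(116047) (M = sqrt(-464077 - 111) = sqrt(-464188) = 2*I*sqrt(116047) ≈ 681.31*I)
-M = -2*I*sqrt(116047)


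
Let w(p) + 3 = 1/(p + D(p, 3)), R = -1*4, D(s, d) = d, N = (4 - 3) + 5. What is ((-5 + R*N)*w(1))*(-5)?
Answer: -1595/4 ≈ -398.75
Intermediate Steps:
N = 6 (N = 1 + 5 = 6)
R = -4
w(p) = -3 + 1/(3 + p) (w(p) = -3 + 1/(p + 3) = -3 + 1/(3 + p))
((-5 + R*N)*w(1))*(-5) = ((-5 - 4*6)*((-8 - 3*1)/(3 + 1)))*(-5) = ((-5 - 24)*((-8 - 3)/4))*(-5) = -29*(-11)/4*(-5) = -29*(-11/4)*(-5) = (319/4)*(-5) = -1595/4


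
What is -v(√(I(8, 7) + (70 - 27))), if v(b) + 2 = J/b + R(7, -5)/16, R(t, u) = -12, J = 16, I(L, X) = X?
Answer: 11/4 - 8*√2/5 ≈ 0.48726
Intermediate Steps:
v(b) = -11/4 + 16/b (v(b) = -2 + (16/b - 12/16) = -2 + (16/b - 12*1/16) = -2 + (16/b - ¾) = -2 + (-¾ + 16/b) = -11/4 + 16/b)
-v(√(I(8, 7) + (70 - 27))) = -(-11/4 + 16/(√(7 + (70 - 27)))) = -(-11/4 + 16/(√(7 + 43))) = -(-11/4 + 16/(√50)) = -(-11/4 + 16/((5*√2))) = -(-11/4 + 16*(√2/10)) = -(-11/4 + 8*√2/5) = 11/4 - 8*√2/5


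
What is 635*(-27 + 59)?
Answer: 20320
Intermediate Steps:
635*(-27 + 59) = 635*32 = 20320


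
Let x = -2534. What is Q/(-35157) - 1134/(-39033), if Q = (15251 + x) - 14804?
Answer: 13481101/152475909 ≈ 0.088415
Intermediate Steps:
Q = -2087 (Q = (15251 - 2534) - 14804 = 12717 - 14804 = -2087)
Q/(-35157) - 1134/(-39033) = -2087/(-35157) - 1134/(-39033) = -2087*(-1/35157) - 1134*(-1/39033) = 2087/35157 + 126/4337 = 13481101/152475909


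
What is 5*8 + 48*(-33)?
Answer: -1544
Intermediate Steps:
5*8 + 48*(-33) = 40 - 1584 = -1544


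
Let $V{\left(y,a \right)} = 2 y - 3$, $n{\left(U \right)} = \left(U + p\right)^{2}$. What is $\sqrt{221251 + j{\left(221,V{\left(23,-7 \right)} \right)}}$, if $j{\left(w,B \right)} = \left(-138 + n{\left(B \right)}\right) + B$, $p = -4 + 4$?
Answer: $\sqrt{223005} \approx 472.23$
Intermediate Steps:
$p = 0$
$n{\left(U \right)} = U^{2}$ ($n{\left(U \right)} = \left(U + 0\right)^{2} = U^{2}$)
$V{\left(y,a \right)} = -3 + 2 y$
$j{\left(w,B \right)} = -138 + B + B^{2}$ ($j{\left(w,B \right)} = \left(-138 + B^{2}\right) + B = -138 + B + B^{2}$)
$\sqrt{221251 + j{\left(221,V{\left(23,-7 \right)} \right)}} = \sqrt{221251 + \left(-138 + \left(-3 + 2 \cdot 23\right) + \left(-3 + 2 \cdot 23\right)^{2}\right)} = \sqrt{221251 + \left(-138 + \left(-3 + 46\right) + \left(-3 + 46\right)^{2}\right)} = \sqrt{221251 + \left(-138 + 43 + 43^{2}\right)} = \sqrt{221251 + \left(-138 + 43 + 1849\right)} = \sqrt{221251 + 1754} = \sqrt{223005}$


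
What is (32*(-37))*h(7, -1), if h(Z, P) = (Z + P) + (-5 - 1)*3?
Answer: 14208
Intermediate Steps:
h(Z, P) = -18 + P + Z (h(Z, P) = (P + Z) - 6*3 = (P + Z) - 18 = -18 + P + Z)
(32*(-37))*h(7, -1) = (32*(-37))*(-18 - 1 + 7) = -1184*(-12) = 14208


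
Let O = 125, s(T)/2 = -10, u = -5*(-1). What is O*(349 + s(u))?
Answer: 41125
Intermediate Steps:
u = 5
s(T) = -20 (s(T) = 2*(-10) = -20)
O*(349 + s(u)) = 125*(349 - 20) = 125*329 = 41125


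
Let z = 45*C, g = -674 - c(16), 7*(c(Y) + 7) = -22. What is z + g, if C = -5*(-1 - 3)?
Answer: 1653/7 ≈ 236.14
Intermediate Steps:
c(Y) = -71/7 (c(Y) = -7 + (⅐)*(-22) = -7 - 22/7 = -71/7)
C = 20 (C = -5*(-4) = 20)
g = -4647/7 (g = -674 - 1*(-71/7) = -674 + 71/7 = -4647/7 ≈ -663.86)
z = 900 (z = 45*20 = 900)
z + g = 900 - 4647/7 = 1653/7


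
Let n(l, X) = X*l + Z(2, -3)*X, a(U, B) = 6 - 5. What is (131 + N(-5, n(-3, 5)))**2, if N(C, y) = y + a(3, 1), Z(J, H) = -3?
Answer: 10404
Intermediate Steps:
a(U, B) = 1
n(l, X) = -3*X + X*l (n(l, X) = X*l - 3*X = -3*X + X*l)
N(C, y) = 1 + y (N(C, y) = y + 1 = 1 + y)
(131 + N(-5, n(-3, 5)))**2 = (131 + (1 + 5*(-3 - 3)))**2 = (131 + (1 + 5*(-6)))**2 = (131 + (1 - 30))**2 = (131 - 29)**2 = 102**2 = 10404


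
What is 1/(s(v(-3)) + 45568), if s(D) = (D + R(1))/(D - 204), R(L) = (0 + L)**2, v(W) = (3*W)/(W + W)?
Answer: 81/3691007 ≈ 2.1945e-5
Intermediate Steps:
v(W) = 3/2 (v(W) = (3*W)/((2*W)) = (3*W)*(1/(2*W)) = 3/2)
R(L) = L**2
s(D) = (1 + D)/(-204 + D) (s(D) = (D + 1**2)/(D - 204) = (D + 1)/(-204 + D) = (1 + D)/(-204 + D))
1/(s(v(-3)) + 45568) = 1/((1 + 3/2)/(-204 + 3/2) + 45568) = 1/((5/2)/(-405/2) + 45568) = 1/(-2/405*5/2 + 45568) = 1/(-1/81 + 45568) = 1/(3691007/81) = 81/3691007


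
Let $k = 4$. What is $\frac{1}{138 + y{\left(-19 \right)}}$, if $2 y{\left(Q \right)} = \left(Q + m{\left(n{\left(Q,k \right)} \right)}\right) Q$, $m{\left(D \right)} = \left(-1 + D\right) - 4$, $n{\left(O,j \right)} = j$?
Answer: $\frac{1}{328} \approx 0.0030488$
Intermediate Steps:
$m{\left(D \right)} = -5 + D$
$y{\left(Q \right)} = \frac{Q \left(-1 + Q\right)}{2}$ ($y{\left(Q \right)} = \frac{\left(Q + \left(-5 + 4\right)\right) Q}{2} = \frac{\left(Q - 1\right) Q}{2} = \frac{\left(-1 + Q\right) Q}{2} = \frac{Q \left(-1 + Q\right)}{2}$)
$\frac{1}{138 + y{\left(-19 \right)}} = \frac{1}{138 + \frac{1}{2} \left(-19\right) \left(-1 - 19\right)} = \frac{1}{138 + \frac{1}{2} \left(-19\right) \left(-20\right)} = \frac{1}{138 + 190} = \frac{1}{328}$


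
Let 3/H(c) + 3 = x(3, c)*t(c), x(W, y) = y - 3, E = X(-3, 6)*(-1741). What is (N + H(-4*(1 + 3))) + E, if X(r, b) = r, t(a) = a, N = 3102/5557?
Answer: 8737237884/1672657 ≈ 5223.6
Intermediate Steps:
N = 3102/5557 (N = 3102*(1/5557) = 3102/5557 ≈ 0.55822)
E = 5223 (E = -3*(-1741) = 5223)
x(W, y) = -3 + y
H(c) = 3/(-3 + c*(-3 + c)) (H(c) = 3/(-3 + (-3 + c)*c) = 3/(-3 + c*(-3 + c)))
(N + H(-4*(1 + 3))) + E = (3102/5557 + 3/(-3 + (-4*(1 + 3))*(-3 - 4*(1 + 3)))) + 5223 = (3102/5557 + 3/(-3 + (-4*4)*(-3 - 4*4))) + 5223 = (3102/5557 + 3/(-3 - 16*(-3 - 16))) + 5223 = (3102/5557 + 3/(-3 - 16*(-19))) + 5223 = (3102/5557 + 3/(-3 + 304)) + 5223 = (3102/5557 + 3/301) + 5223 = 950373/1672657 + 5223 = 8737237884/1672657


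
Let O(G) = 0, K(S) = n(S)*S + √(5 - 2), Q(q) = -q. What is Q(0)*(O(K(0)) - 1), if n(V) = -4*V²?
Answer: 0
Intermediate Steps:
K(S) = √3 - 4*S³ (K(S) = (-4*S²)*S + √(5 - 2) = -4*S³ + √3 = √3 - 4*S³)
Q(0)*(O(K(0)) - 1) = (-1*0)*(0 - 1) = 0*(-1) = 0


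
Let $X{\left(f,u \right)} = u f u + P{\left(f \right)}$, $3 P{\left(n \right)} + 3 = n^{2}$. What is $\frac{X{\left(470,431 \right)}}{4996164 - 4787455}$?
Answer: $\frac{262143907}{626127} \approx 418.68$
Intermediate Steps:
$P{\left(n \right)} = -1 + \frac{n^{2}}{3}$
$X{\left(f,u \right)} = -1 + \frac{f^{2}}{3} + f u^{2}$ ($X{\left(f,u \right)} = u f u + \left(-1 + \frac{f^{2}}{3}\right) = f u u + \left(-1 + \frac{f^{2}}{3}\right) = f u^{2} + \left(-1 + \frac{f^{2}}{3}\right) = -1 + \frac{f^{2}}{3} + f u^{2}$)
$\frac{X{\left(470,431 \right)}}{4996164 - 4787455} = \frac{-1 + \frac{470^{2}}{3} + 470 \cdot 431^{2}}{4996164 - 4787455} = \frac{-1 + \frac{1}{3} \cdot 220900 + 470 \cdot 185761}{4996164 - 4787455} = \frac{-1 + \frac{220900}{3} + 87307670}{208709} = \frac{262143907}{3} \cdot \frac{1}{208709} = \frac{262143907}{626127}$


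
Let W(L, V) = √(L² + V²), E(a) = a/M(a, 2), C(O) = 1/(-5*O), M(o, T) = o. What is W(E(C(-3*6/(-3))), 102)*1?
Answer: √10405 ≈ 102.00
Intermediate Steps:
C(O) = -1/(5*O) (C(O) = 1*(-1/(5*O)) = -1/(5*O))
E(a) = 1 (E(a) = a/a = 1)
W(E(C(-3*6/(-3))), 102)*1 = √(1² + 102²)*1 = √(1 + 10404)*1 = √10405*1 = √10405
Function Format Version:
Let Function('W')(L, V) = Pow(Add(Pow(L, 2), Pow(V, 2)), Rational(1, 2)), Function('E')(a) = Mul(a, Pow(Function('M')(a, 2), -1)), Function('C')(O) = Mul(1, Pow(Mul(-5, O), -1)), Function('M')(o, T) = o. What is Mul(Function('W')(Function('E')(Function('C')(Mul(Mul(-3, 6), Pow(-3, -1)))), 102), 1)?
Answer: Pow(10405, Rational(1, 2)) ≈ 102.00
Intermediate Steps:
Function('C')(O) = Mul(Rational(-1, 5), Pow(O, -1)) (Function('C')(O) = Mul(1, Mul(Rational(-1, 5), Pow(O, -1))) = Mul(Rational(-1, 5), Pow(O, -1)))
Function('E')(a) = 1 (Function('E')(a) = Mul(a, Pow(a, -1)) = 1)
Mul(Function('W')(Function('E')(Function('C')(Mul(Mul(-3, 6), Pow(-3, -1)))), 102), 1) = Mul(Pow(Add(Pow(1, 2), Pow(102, 2)), Rational(1, 2)), 1) = Mul(Pow(Add(1, 10404), Rational(1, 2)), 1) = Mul(Pow(10405, Rational(1, 2)), 1) = Pow(10405, Rational(1, 2))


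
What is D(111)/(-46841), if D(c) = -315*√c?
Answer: 315*√111/46841 ≈ 0.070851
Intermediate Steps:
D(111)/(-46841) = -315*√111/(-46841) = -315*√111*(-1/46841) = 315*√111/46841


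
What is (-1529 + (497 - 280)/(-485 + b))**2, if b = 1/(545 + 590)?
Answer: 708831039278523681/303021624676 ≈ 2.3392e+6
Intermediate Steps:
b = 1/1135 ≈ 0.00088106
(-1529 + (497 - 280)/(-485 + b))**2 = (-1529 + (497 - 280)/(-485 + 1/1135))**2 = (-1529 + 217/(-550474/1135))**2 = (-1529 + 217*(-1135/550474))**2 = (-1529 - 246295/550474)**2 = (-841921041/550474)**2 = 708831039278523681/303021624676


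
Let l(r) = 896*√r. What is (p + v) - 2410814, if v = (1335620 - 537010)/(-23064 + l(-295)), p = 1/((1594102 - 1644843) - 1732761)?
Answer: -103298270649493826167/42847454871676 - 11180540*I*√295/12012169 ≈ -2.4108e+6 - 15.986*I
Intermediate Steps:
p = -1/1783502 (p = 1/(-50741 - 1732761) = 1/(-1783502) = -1/1783502 ≈ -5.6069e-7)
v = 798610/(-23064 + 896*I*√295) (v = (1335620 - 537010)/(-23064 + 896*√(-295)) = 798610/(-23064 + 896*(I*√295)) = 798610/(-23064 + 896*I*√295) ≈ -23.959 - 15.986*I)
(p + v) - 2410814 = (-1/1783502 + (-1151196315/48048676 - 11180540*I*√295/12012169)) - 2410814 = (-1026580489121903/42847454871676 - 11180540*I*√295/12012169) - 2410814 = -103298270649493826167/42847454871676 - 11180540*I*√295/12012169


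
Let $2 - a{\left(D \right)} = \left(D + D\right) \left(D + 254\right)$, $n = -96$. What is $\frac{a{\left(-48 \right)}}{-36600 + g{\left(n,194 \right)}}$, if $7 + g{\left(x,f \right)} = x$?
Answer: $- \frac{19778}{36703} \approx -0.53887$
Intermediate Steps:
$g{\left(x,f \right)} = -7 + x$
$a{\left(D \right)} = 2 - 2 D \left(254 + D\right)$ ($a{\left(D \right)} = 2 - \left(D + D\right) \left(D + 254\right) = 2 - 2 D \left(254 + D\right)$)
$\frac{a{\left(-48 \right)}}{-36600 + g{\left(n,194 \right)}} = \frac{2 - -24384 - 2 \left(-48\right)^{2}}{-36600 - 103} = \frac{2 + 24384 - 4608}{-36600 - 103} = \frac{2 + 24384 - 4608}{-36703} = 19778 \left(- \frac{1}{36703}\right) = - \frac{19778}{36703}$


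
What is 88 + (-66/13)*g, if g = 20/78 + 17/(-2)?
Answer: 21945/169 ≈ 129.85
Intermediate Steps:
g = -643/78 (g = 20*(1/78) + 17*(-½) = 10/39 - 17/2 = -643/78 ≈ -8.2436)
88 + (-66/13)*g = 88 - 66/13*(-643/78) = 88 + 7073/169 = 21945/169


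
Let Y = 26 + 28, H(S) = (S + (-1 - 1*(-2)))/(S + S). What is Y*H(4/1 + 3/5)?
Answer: 756/23 ≈ 32.870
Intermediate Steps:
H(S) = (1 + S)/(2*S) (H(S) = (S + (-1 + 2))/((2*S)) = (S + 1)*(1/(2*S)) = (1 + S)*(1/(2*S)) = (1 + S)/(2*S))
Y = 54
Y*H(4/1 + 3/5) = 54*((1 + (4/1 + 3/5))/(2*(4/1 + 3/5))) = 54*((1 + (4*1 + 3*(1/5)))/(2*(4*1 + 3*(1/5)))) = 54*((1 + (4 + 3/5))/(2*(4 + 3/5))) = 54*((1 + 23/5)/(2*(23/5))) = 54*((1/2)*(5/23)*(28/5)) = 54*(14/23) = 756/23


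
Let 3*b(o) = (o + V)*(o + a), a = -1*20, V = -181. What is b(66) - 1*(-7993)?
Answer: 18689/3 ≈ 6229.7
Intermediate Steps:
a = -20
b(o) = (-181 + o)*(-20 + o)/3 (b(o) = ((o - 181)*(o - 20))/3 = ((-181 + o)*(-20 + o))/3 = (-181 + o)*(-20 + o)/3)
b(66) - 1*(-7993) = (3620/3 - 67*66 + (⅓)*66²) - 1*(-7993) = (3620/3 - 4422 + (⅓)*4356) + 7993 = (3620/3 - 4422 + 1452) + 7993 = -5290/3 + 7993 = 18689/3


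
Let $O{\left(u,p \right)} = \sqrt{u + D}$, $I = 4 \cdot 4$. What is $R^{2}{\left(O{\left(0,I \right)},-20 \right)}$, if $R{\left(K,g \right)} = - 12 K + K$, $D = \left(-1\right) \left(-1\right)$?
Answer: $121$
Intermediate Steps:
$I = 16$
$D = 1$
$O{\left(u,p \right)} = \sqrt{1 + u}$ ($O{\left(u,p \right)} = \sqrt{u + 1} = \sqrt{1 + u}$)
$R{\left(K,g \right)} = - 11 K$
$R^{2}{\left(O{\left(0,I \right)},-20 \right)} = \left(- 11 \sqrt{1 + 0}\right)^{2} = \left(- 11 \sqrt{1}\right)^{2} = \left(\left(-11\right) 1\right)^{2} = \left(-11\right)^{2} = 121$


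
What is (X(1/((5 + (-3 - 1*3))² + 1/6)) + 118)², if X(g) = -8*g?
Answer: 605284/49 ≈ 12353.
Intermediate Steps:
(X(1/((5 + (-3 - 1*3))² + 1/6)) + 118)² = (-8/((5 + (-3 - 1*3))² + 1/6) + 118)² = (-8/((5 + (-3 - 3))² + ⅙) + 118)² = (-8/((5 - 6)² + ⅙) + 118)² = (-8/((-1)² + ⅙) + 118)² = (-8/(1 + ⅙) + 118)² = (-8/7/6 + 118)² = (-8*6/7 + 118)² = (-48/7 + 118)² = (778/7)² = 605284/49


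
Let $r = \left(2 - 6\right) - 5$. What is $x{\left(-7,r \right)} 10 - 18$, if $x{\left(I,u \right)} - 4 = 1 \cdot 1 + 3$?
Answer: $62$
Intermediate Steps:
$r = -9$ ($r = \left(2 - 6\right) - 5 = -4 - 5 = -9$)
$x{\left(I,u \right)} = 8$ ($x{\left(I,u \right)} = 4 + \left(1 \cdot 1 + 3\right) = 4 + \left(1 + 3\right) = 4 + 4 = 8$)
$x{\left(-7,r \right)} 10 - 18 = 8 \cdot 10 - 18 = 80 - 18 = 62$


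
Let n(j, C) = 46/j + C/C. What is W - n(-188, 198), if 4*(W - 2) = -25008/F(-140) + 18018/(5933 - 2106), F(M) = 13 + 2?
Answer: -372669041/899345 ≈ -414.38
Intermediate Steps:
F(M) = 15
n(j, C) = 1 + 46/j (n(j, C) = 46/j + 1 = 1 + 46/j)
W = -15829351/38270 (W = 2 + (-25008/15 + 18018/(5933 - 2106))/4 = 2 + (-25008*1/15 + 18018/3827)/4 = 2 + (-8336/5 + 18018*(1/3827))/4 = 2 + (-8336/5 + 18018/3827)/4 = 2 + (¼)*(-31811782/19135) = 2 - 15905891/38270 = -15829351/38270 ≈ -413.62)
W - n(-188, 198) = -15829351/38270 - (46 - 188)/(-188) = -15829351/38270 - (-1)*(-142)/188 = -15829351/38270 - 1*71/94 = -15829351/38270 - 71/94 = -372669041/899345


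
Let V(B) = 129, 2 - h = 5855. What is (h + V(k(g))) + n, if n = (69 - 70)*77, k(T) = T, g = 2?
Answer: -5801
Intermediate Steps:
h = -5853 (h = 2 - 1*5855 = 2 - 5855 = -5853)
n = -77 (n = -1*77 = -77)
(h + V(k(g))) + n = (-5853 + 129) - 77 = -5724 - 77 = -5801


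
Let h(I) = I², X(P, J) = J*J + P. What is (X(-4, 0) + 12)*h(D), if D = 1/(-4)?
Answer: ½ ≈ 0.50000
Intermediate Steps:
D = -¼ ≈ -0.25000
X(P, J) = P + J² (X(P, J) = J² + P = P + J²)
(X(-4, 0) + 12)*h(D) = ((-4 + 0²) + 12)*(-¼)² = ((-4 + 0) + 12)*(1/16) = (-4 + 12)*(1/16) = 8*(1/16) = ½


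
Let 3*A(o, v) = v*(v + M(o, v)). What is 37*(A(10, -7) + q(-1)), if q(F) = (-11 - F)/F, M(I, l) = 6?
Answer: 1369/3 ≈ 456.33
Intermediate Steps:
A(o, v) = v*(6 + v)/3 (A(o, v) = (v*(v + 6))/3 = (v*(6 + v))/3 = v*(6 + v)/3)
q(F) = (-11 - F)/F
37*(A(10, -7) + q(-1)) = 37*((⅓)*(-7)*(6 - 7) + (-11 - 1*(-1))/(-1)) = 37*((⅓)*(-7)*(-1) - (-11 + 1)) = 37*(7/3 - 1*(-10)) = 37*(7/3 + 10) = 37*(37/3) = 1369/3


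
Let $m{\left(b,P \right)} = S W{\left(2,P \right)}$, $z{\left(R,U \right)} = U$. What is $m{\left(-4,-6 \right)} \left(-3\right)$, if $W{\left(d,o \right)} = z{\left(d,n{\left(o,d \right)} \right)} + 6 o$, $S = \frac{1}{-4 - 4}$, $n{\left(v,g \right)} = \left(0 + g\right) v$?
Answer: $-18$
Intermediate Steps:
$n{\left(v,g \right)} = g v$
$S = - \frac{1}{8}$ ($S = \frac{1}{-8} = - \frac{1}{8} \approx -0.125$)
$W{\left(d,o \right)} = 6 o + d o$ ($W{\left(d,o \right)} = d o + 6 o = 6 o + d o$)
$m{\left(b,P \right)} = - P$ ($m{\left(b,P \right)} = - \frac{P \left(6 + 2\right)}{8} = - \frac{P 8}{8} = - \frac{8 P}{8} = - P$)
$m{\left(-4,-6 \right)} \left(-3\right) = \left(-1\right) \left(-6\right) \left(-3\right) = 6 \left(-3\right) = -18$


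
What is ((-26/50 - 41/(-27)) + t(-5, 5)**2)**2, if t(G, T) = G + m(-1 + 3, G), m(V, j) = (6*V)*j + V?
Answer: 7181054703001/455625 ≈ 1.5761e+7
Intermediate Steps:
m(V, j) = V + 6*V*j (m(V, j) = 6*V*j + V = V + 6*V*j)
t(G, T) = 2 + 13*G (t(G, T) = G + (-1 + 3)*(1 + 6*G) = G + 2*(1 + 6*G) = G + (2 + 12*G) = 2 + 13*G)
((-26/50 - 41/(-27)) + t(-5, 5)**2)**2 = ((-26/50 - 41/(-27)) + (2 + 13*(-5))**2)**2 = ((-26*1/50 - 41*(-1/27)) + (2 - 65)**2)**2 = ((-13/25 + 41/27) + (-63)**2)**2 = (674/675 + 3969)**2 = (2679749/675)**2 = 7181054703001/455625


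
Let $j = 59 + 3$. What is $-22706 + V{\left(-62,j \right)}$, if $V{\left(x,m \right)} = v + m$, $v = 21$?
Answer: $-22623$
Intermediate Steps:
$j = 62$
$V{\left(x,m \right)} = 21 + m$
$-22706 + V{\left(-62,j \right)} = -22706 + \left(21 + 62\right) = -22706 + 83 = -22623$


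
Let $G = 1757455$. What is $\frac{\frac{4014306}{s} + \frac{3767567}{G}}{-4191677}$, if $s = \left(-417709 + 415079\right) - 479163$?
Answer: $\frac{5239774743599}{3549216640854548755} \approx 1.4763 \cdot 10^{-6}$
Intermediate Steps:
$s = -481793$ ($s = -2630 - 479163 = -481793$)
$\frac{\frac{4014306}{s} + \frac{3767567}{G}}{-4191677} = \frac{\frac{4014306}{-481793} + \frac{3767567}{1757455}}{-4191677} = \left(4014306 \left(- \frac{1}{481793}\right) + 3767567 \cdot \frac{1}{1757455}\right) \left(- \frac{1}{4191677}\right) = \left(- \frac{4014306}{481793} + \frac{3767567}{1757455}\right) \left(- \frac{1}{4191677}\right) = \left(- \frac{5239774743599}{846729516815}\right) \left(- \frac{1}{4191677}\right) = \frac{5239774743599}{3549216640854548755}$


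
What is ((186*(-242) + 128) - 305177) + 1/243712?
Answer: -85314066431/243712 ≈ -3.5006e+5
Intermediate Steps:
((186*(-242) + 128) - 305177) + 1/243712 = ((-45012 + 128) - 305177) + 1/243712 = (-44884 - 305177) + 1/243712 = -350061 + 1/243712 = -85314066431/243712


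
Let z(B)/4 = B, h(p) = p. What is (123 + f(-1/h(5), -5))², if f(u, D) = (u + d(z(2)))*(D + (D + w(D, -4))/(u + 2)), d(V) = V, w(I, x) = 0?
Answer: 34969/9 ≈ 3885.4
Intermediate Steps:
z(B) = 4*B
f(u, D) = (8 + u)*(D + D/(2 + u)) (f(u, D) = (u + 4*2)*(D + (D + 0)/(u + 2)) = (u + 8)*(D + D/(2 + u)) = (8 + u)*(D + D/(2 + u)))
(123 + f(-1/h(5), -5))² = (123 - 5*(24 + (-1/5)² + 11*(-1/5))/(2 - 1/5))² = (123 - 5*(24 + (-1*⅕)² + 11*(-1*⅕))/(2 - 1*⅕))² = (123 - 5*(24 + (-⅕)² + 11*(-⅕))/(2 - ⅕))² = (123 - 5*(24 + 1/25 - 11/5)/9/5)² = (123 - 5*5/9*546/25)² = (123 - 182/3)² = (187/3)² = 34969/9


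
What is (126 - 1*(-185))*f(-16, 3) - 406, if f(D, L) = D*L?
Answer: -15334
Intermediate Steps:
(126 - 1*(-185))*f(-16, 3) - 406 = (126 - 1*(-185))*(-16*3) - 406 = (126 + 185)*(-48) - 406 = 311*(-48) - 406 = -14928 - 406 = -15334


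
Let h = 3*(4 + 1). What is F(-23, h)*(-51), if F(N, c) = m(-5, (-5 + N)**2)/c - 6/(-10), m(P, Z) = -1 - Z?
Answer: 13192/5 ≈ 2638.4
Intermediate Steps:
h = 15 (h = 3*5 = 15)
F(N, c) = 3/5 + (-1 - (-5 + N)**2)/c (F(N, c) = (-1 - (-5 + N)**2)/c - 6/(-10) = (-1 - (-5 + N)**2)/c - 6*(-1/10) = (-1 - (-5 + N)**2)/c + 3/5 = 3/5 + (-1 - (-5 + N)**2)/c)
F(-23, h)*(-51) = ((-1 - (-5 - 23)**2 + (3/5)*15)/15)*(-51) = ((-1 - 1*(-28)**2 + 9)/15)*(-51) = ((-1 - 1*784 + 9)/15)*(-51) = ((-1 - 784 + 9)/15)*(-51) = ((1/15)*(-776))*(-51) = -776/15*(-51) = 13192/5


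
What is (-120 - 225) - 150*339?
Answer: -51195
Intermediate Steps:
(-120 - 225) - 150*339 = -345 - 50850 = -51195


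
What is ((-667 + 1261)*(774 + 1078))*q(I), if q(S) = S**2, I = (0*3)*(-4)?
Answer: 0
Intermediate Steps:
I = 0 (I = 0*(-4) = 0)
((-667 + 1261)*(774 + 1078))*q(I) = ((-667 + 1261)*(774 + 1078))*0**2 = (594*1852)*0 = 1100088*0 = 0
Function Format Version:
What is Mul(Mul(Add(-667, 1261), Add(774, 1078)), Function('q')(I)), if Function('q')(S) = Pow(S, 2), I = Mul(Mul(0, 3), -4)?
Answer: 0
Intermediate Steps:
I = 0 (I = Mul(0, -4) = 0)
Mul(Mul(Add(-667, 1261), Add(774, 1078)), Function('q')(I)) = Mul(Mul(Add(-667, 1261), Add(774, 1078)), Pow(0, 2)) = Mul(Mul(594, 1852), 0) = Mul(1100088, 0) = 0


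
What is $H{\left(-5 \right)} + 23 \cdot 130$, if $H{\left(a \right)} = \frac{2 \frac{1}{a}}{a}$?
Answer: $\frac{74752}{25} \approx 2990.1$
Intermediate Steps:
$H{\left(a \right)} = \frac{2}{a^{2}}$
$H{\left(-5 \right)} + 23 \cdot 130 = \frac{2}{25} + 23 \cdot 130 = 2 \cdot \frac{1}{25} + 2990 = \frac{2}{25} + 2990 = \frac{74752}{25}$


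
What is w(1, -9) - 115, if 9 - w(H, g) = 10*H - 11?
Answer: -105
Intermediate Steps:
w(H, g) = 20 - 10*H (w(H, g) = 9 - (10*H - 11) = 9 - (-11 + 10*H) = 9 + (11 - 10*H) = 20 - 10*H)
w(1, -9) - 115 = (20 - 10*1) - 115 = (20 - 10) - 115 = 10 - 115 = -105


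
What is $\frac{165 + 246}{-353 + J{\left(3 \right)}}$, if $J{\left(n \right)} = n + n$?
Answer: $- \frac{411}{347} \approx -1.1844$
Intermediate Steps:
$J{\left(n \right)} = 2 n$
$\frac{165 + 246}{-353 + J{\left(3 \right)}} = \frac{165 + 246}{-353 + 2 \cdot 3} = \frac{411}{-353 + 6} = \frac{411}{-347} = 411 \left(- \frac{1}{347}\right) = - \frac{411}{347}$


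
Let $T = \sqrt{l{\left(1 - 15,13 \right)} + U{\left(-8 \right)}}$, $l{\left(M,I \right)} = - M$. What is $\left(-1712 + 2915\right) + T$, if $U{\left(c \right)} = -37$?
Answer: $1203 + i \sqrt{23} \approx 1203.0 + 4.7958 i$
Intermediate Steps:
$T = i \sqrt{23}$ ($T = \sqrt{- (1 - 15) - 37} = \sqrt{\left(-1\right) \left(-14\right) - 37} = \sqrt{14 - 37} = \sqrt{-23} = i \sqrt{23} \approx 4.7958 i$)
$\left(-1712 + 2915\right) + T = \left(-1712 + 2915\right) + i \sqrt{23} = 1203 + i \sqrt{23}$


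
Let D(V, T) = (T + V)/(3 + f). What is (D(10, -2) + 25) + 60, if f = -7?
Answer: 83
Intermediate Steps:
D(V, T) = -T/4 - V/4 (D(V, T) = (T + V)/(3 - 7) = (T + V)/(-4) = -(T + V)/4 = -T/4 - V/4)
(D(10, -2) + 25) + 60 = ((-1/4*(-2) - 1/4*10) + 25) + 60 = ((1/2 - 5/2) + 25) + 60 = (-2 + 25) + 60 = 23 + 60 = 83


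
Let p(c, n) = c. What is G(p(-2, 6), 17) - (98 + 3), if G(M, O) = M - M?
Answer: -101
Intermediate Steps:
G(M, O) = 0
G(p(-2, 6), 17) - (98 + 3) = 0 - (98 + 3) = 0 - 1*101 = 0 - 101 = -101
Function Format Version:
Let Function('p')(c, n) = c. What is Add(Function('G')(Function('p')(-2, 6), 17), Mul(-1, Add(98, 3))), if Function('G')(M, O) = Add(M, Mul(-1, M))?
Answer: -101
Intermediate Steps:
Function('G')(M, O) = 0
Add(Function('G')(Function('p')(-2, 6), 17), Mul(-1, Add(98, 3))) = Add(0, Mul(-1, Add(98, 3))) = Add(0, Mul(-1, 101)) = Add(0, -101) = -101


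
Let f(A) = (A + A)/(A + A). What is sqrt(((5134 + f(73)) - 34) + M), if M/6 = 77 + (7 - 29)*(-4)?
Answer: sqrt(6091) ≈ 78.045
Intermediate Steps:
M = 990 (M = 6*(77 + (7 - 29)*(-4)) = 6*(77 - 22*(-4)) = 6*(77 + 88) = 6*165 = 990)
f(A) = 1 (f(A) = (2*A)/((2*A)) = (2*A)*(1/(2*A)) = 1)
sqrt(((5134 + f(73)) - 34) + M) = sqrt(((5134 + 1) - 34) + 990) = sqrt((5135 - 34) + 990) = sqrt(5101 + 990) = sqrt(6091)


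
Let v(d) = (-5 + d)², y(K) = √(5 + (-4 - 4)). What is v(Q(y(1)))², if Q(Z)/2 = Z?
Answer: (5 - 2*I*√3)⁴ ≈ -1031.0 - 900.67*I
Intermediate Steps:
y(K) = I*√3 (y(K) = √(5 - 8) = √(-3) = I*√3)
Q(Z) = 2*Z
v(Q(y(1)))² = ((-5 + 2*(I*√3))²)² = ((-5 + 2*I*√3)²)² = (-5 + 2*I*√3)⁴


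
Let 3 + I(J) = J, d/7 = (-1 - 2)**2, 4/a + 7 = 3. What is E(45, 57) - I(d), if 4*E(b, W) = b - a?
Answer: -97/2 ≈ -48.500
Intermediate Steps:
a = -1 (a = 4/(-7 + 3) = 4/(-4) = 4*(-1/4) = -1)
d = 63 (d = 7*(-1 - 2)**2 = 7*(-3)**2 = 7*9 = 63)
I(J) = -3 + J
E(b, W) = 1/4 + b/4 (E(b, W) = (b - 1*(-1))/4 = (b + 1)/4 = (1 + b)/4 = 1/4 + b/4)
E(45, 57) - I(d) = (1/4 + (1/4)*45) - (-3 + 63) = (1/4 + 45/4) - 1*60 = 23/2 - 60 = -97/2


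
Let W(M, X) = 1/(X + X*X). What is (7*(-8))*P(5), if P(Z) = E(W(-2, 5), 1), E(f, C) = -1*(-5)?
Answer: -280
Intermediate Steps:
W(M, X) = 1/(X + X²)
E(f, C) = 5
P(Z) = 5
(7*(-8))*P(5) = (7*(-8))*5 = -56*5 = -280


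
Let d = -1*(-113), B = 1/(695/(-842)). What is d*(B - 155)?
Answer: -12268071/695 ≈ -17652.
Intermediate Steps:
B = -842/695 (B = 1/(695*(-1/842)) = 1/(-695/842) = -842/695 ≈ -1.2115)
d = 113
d*(B - 155) = 113*(-842/695 - 155) = 113*(-108567/695) = -12268071/695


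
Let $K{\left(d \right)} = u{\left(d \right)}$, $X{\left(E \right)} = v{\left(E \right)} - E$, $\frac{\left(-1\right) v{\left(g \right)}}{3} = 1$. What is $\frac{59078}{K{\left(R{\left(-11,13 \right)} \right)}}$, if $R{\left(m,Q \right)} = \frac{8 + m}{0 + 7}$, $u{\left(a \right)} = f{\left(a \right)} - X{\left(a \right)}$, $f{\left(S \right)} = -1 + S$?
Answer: $\frac{206773}{4} \approx 51693.0$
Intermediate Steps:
$v{\left(g \right)} = -3$ ($v{\left(g \right)} = \left(-3\right) 1 = -3$)
$X{\left(E \right)} = -3 - E$
$u{\left(a \right)} = 2 + 2 a$ ($u{\left(a \right)} = \left(-1 + a\right) - \left(-3 - a\right) = \left(-1 + a\right) + \left(3 + a\right) = 2 + 2 a$)
$R{\left(m,Q \right)} = \frac{8}{7} + \frac{m}{7}$ ($R{\left(m,Q \right)} = \frac{8 + m}{7} = \left(8 + m\right) \frac{1}{7} = \frac{8}{7} + \frac{m}{7}$)
$K{\left(d \right)} = 2 + 2 d$
$\frac{59078}{K{\left(R{\left(-11,13 \right)} \right)}} = \frac{59078}{2 + 2 \left(\frac{8}{7} + \frac{1}{7} \left(-11\right)\right)} = \frac{59078}{2 + 2 \left(\frac{8}{7} - \frac{11}{7}\right)} = \frac{59078}{2 + 2 \left(- \frac{3}{7}\right)} = \frac{59078}{2 - \frac{6}{7}} = \frac{59078}{\frac{8}{7}} = 59078 \cdot \frac{7}{8} = \frac{206773}{4}$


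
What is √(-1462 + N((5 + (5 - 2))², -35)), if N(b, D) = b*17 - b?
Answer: I*√438 ≈ 20.928*I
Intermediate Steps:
N(b, D) = 16*b (N(b, D) = 17*b - b = 16*b)
√(-1462 + N((5 + (5 - 2))², -35)) = √(-1462 + 16*(5 + (5 - 2))²) = √(-1462 + 16*(5 + 3)²) = √(-1462 + 16*8²) = √(-1462 + 16*64) = √(-1462 + 1024) = √(-438) = I*√438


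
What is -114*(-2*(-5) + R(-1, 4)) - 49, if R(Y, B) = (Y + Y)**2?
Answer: -1645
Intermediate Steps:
R(Y, B) = 4*Y**2 (R(Y, B) = (2*Y)**2 = 4*Y**2)
-114*(-2*(-5) + R(-1, 4)) - 49 = -114*(-2*(-5) + 4*(-1)**2) - 49 = -114*(10 + 4*1) - 49 = -114*(10 + 4) - 49 = -114*14 - 49 = -1596 - 49 = -1645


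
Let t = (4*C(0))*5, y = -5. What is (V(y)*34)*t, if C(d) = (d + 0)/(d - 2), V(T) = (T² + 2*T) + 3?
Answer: 0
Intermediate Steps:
V(T) = 3 + T² + 2*T
C(d) = d/(-2 + d)
t = 0 (t = (4*(0/(-2 + 0)))*5 = (4*(0/(-2)))*5 = (4*(0*(-½)))*5 = (4*0)*5 = 0*5 = 0)
(V(y)*34)*t = ((3 + (-5)² + 2*(-5))*34)*0 = ((3 + 25 - 10)*34)*0 = (18*34)*0 = 612*0 = 0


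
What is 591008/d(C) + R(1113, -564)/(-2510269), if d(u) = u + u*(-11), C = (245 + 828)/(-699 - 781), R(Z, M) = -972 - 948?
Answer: 204632975872/2510269 ≈ 81518.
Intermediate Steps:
R(Z, M) = -1920
C = -29/40 (C = 1073/(-1480) = 1073*(-1/1480) = -29/40 ≈ -0.72500)
d(u) = -10*u (d(u) = u - 11*u = -10*u)
591008/d(C) + R(1113, -564)/(-2510269) = 591008/((-10*(-29/40))) - 1920/(-2510269) = 591008/(29/4) - 1920*(-1/2510269) = 591008*(4/29) + 1920/2510269 = 2364032/29 + 1920/2510269 = 204632975872/2510269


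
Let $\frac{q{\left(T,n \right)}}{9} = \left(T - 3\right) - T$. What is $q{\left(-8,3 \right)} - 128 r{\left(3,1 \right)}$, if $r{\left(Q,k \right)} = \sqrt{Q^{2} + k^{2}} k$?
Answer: $-27 - 128 \sqrt{10} \approx -431.77$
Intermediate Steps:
$q{\left(T,n \right)} = -27$ ($q{\left(T,n \right)} = 9 \left(\left(T - 3\right) - T\right) = 9 \left(\left(-3 + T\right) - T\right) = 9 \left(-3\right) = -27$)
$r{\left(Q,k \right)} = k \sqrt{Q^{2} + k^{2}}$
$q{\left(-8,3 \right)} - 128 r{\left(3,1 \right)} = -27 - 128 \cdot 1 \sqrt{3^{2} + 1^{2}} = -27 - 128 \cdot 1 \sqrt{9 + 1} = -27 - 128 \cdot 1 \sqrt{10} = -27 - 128 \sqrt{10}$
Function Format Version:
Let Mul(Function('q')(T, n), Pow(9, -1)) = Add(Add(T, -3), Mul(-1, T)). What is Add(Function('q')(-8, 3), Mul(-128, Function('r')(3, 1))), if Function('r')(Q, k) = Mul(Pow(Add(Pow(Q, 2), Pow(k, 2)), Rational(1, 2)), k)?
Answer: Add(-27, Mul(-128, Pow(10, Rational(1, 2)))) ≈ -431.77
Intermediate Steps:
Function('q')(T, n) = -27 (Function('q')(T, n) = Mul(9, Add(Add(T, -3), Mul(-1, T))) = Mul(9, Add(Add(-3, T), Mul(-1, T))) = Mul(9, -3) = -27)
Function('r')(Q, k) = Mul(k, Pow(Add(Pow(Q, 2), Pow(k, 2)), Rational(1, 2)))
Add(Function('q')(-8, 3), Mul(-128, Function('r')(3, 1))) = Add(-27, Mul(-128, Mul(1, Pow(Add(Pow(3, 2), Pow(1, 2)), Rational(1, 2))))) = Add(-27, Mul(-128, Mul(1, Pow(Add(9, 1), Rational(1, 2))))) = Add(-27, Mul(-128, Mul(1, Pow(10, Rational(1, 2))))) = Add(-27, Mul(-128, Pow(10, Rational(1, 2))))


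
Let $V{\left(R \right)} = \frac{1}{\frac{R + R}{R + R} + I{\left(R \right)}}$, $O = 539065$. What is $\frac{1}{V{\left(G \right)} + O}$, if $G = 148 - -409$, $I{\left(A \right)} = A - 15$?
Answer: $\frac{543}{292712296} \approx 1.8551 \cdot 10^{-6}$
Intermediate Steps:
$I{\left(A \right)} = -15 + A$
$G = 557$ ($G = 148 + 409 = 557$)
$V{\left(R \right)} = \frac{1}{-14 + R}$ ($V{\left(R \right)} = \frac{1}{\frac{R + R}{R + R} + \left(-15 + R\right)} = \frac{1}{\frac{2 R}{2 R} + \left(-15 + R\right)} = \frac{1}{2 R \frac{1}{2 R} + \left(-15 + R\right)} = \frac{1}{1 + \left(-15 + R\right)} = \frac{1}{-14 + R}$)
$\frac{1}{V{\left(G \right)} + O} = \frac{1}{\frac{1}{-14 + 557} + 539065} = \frac{1}{\frac{1}{543} + 539065} = \frac{1}{\frac{292712296}{543}} = \frac{543}{292712296}$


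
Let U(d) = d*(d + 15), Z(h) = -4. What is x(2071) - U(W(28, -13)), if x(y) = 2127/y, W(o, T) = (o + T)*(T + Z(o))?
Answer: -126743073/2071 ≈ -61199.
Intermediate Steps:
W(o, T) = (-4 + T)*(T + o) (W(o, T) = (o + T)*(T - 4) = (T + o)*(-4 + T) = (-4 + T)*(T + o))
U(d) = d*(15 + d)
x(2071) - U(W(28, -13)) = 2127/2071 - ((-13)² - 4*(-13) - 4*28 - 13*28)*(15 + ((-13)² - 4*(-13) - 4*28 - 13*28)) = 2127*(1/2071) - (169 + 52 - 112 - 364)*(15 + (169 + 52 - 112 - 364)) = 2127/2071 - (-255)*(15 - 255) = 2127/2071 - (-255)*(-240) = 2127/2071 - 1*61200 = 2127/2071 - 61200 = -126743073/2071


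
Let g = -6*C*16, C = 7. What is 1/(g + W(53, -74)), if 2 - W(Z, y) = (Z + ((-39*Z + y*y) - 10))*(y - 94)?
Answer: 1/579266 ≈ 1.7263e-6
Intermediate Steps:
g = -672 (g = -6*7*16 = -42*16 = -672)
W(Z, y) = 2 - (-94 + y)*(-10 + y² - 38*Z) (W(Z, y) = 2 - (Z + ((-39*Z + y*y) - 10))*(y - 94) = 2 - (Z + ((-39*Z + y²) - 10))*(-94 + y) = 2 - (Z + ((y² - 39*Z) - 10))*(-94 + y) = 2 - (Z + (-10 + y² - 39*Z))*(-94 + y) = 2 - (-10 + y² - 38*Z)*(-94 + y) = 2 - (-94 + y)*(-10 + y² - 38*Z))
1/(g + W(53, -74)) = 1/(-672 + (-938 - 1*(-74)³ - 3572*53 + 10*(-74) + 94*(-74)² + 38*53*(-74))) = 1/(-672 + (-938 - 1*(-405224) - 189316 - 740 + 94*5476 - 149036)) = 1/(-672 + (-938 + 405224 - 189316 - 740 + 514744 - 149036)) = 1/(-672 + 579938) = 1/579266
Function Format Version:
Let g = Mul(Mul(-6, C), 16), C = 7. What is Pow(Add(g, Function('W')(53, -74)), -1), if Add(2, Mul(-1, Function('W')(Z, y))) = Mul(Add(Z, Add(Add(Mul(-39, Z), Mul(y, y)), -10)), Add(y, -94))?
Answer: Rational(1, 579266) ≈ 1.7263e-6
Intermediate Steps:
g = -672 (g = Mul(Mul(-6, 7), 16) = Mul(-42, 16) = -672)
Function('W')(Z, y) = Add(2, Mul(-1, Add(-94, y), Add(-10, Pow(y, 2), Mul(-38, Z)))) (Function('W')(Z, y) = Add(2, Mul(-1, Mul(Add(Z, Add(Add(Mul(-39, Z), Mul(y, y)), -10)), Add(y, -94)))) = Add(2, Mul(-1, Mul(Add(Z, Add(Add(Mul(-39, Z), Pow(y, 2)), -10)), Add(-94, y)))) = Add(2, Mul(-1, Mul(Add(Z, Add(Add(Pow(y, 2), Mul(-39, Z)), -10)), Add(-94, y)))) = Add(2, Mul(-1, Mul(Add(Z, Add(-10, Pow(y, 2), Mul(-39, Z))), Add(-94, y)))) = Add(2, Mul(-1, Mul(Add(-10, Pow(y, 2), Mul(-38, Z)), Add(-94, y)))) = Add(2, Mul(-1, Mul(Add(-94, y), Add(-10, Pow(y, 2), Mul(-38, Z))))) = Add(2, Mul(-1, Add(-94, y), Add(-10, Pow(y, 2), Mul(-38, Z)))))
Pow(Add(g, Function('W')(53, -74)), -1) = Pow(Add(-672, Add(-938, Mul(-1, Pow(-74, 3)), Mul(-3572, 53), Mul(10, -74), Mul(94, Pow(-74, 2)), Mul(38, 53, -74))), -1) = Pow(Add(-672, Add(-938, Mul(-1, -405224), -189316, -740, Mul(94, 5476), -149036)), -1) = Pow(Add(-672, Add(-938, 405224, -189316, -740, 514744, -149036)), -1) = Pow(Add(-672, 579938), -1) = Pow(579266, -1) = Rational(1, 579266)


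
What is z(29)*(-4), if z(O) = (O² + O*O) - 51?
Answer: -6524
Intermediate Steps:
z(O) = -51 + 2*O² (z(O) = (O² + O²) - 51 = 2*O² - 51 = -51 + 2*O²)
z(29)*(-4) = (-51 + 2*29²)*(-4) = (-51 + 2*841)*(-4) = (-51 + 1682)*(-4) = 1631*(-4) = -6524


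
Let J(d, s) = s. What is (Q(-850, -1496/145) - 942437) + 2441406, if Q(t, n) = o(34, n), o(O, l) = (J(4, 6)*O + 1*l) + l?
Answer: 217377093/145 ≈ 1.4992e+6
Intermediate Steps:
o(O, l) = 2*l + 6*O (o(O, l) = (6*O + 1*l) + l = (6*O + l) + l = (l + 6*O) + l = 2*l + 6*O)
Q(t, n) = 204 + 2*n (Q(t, n) = 2*n + 6*34 = 2*n + 204 = 204 + 2*n)
(Q(-850, -1496/145) - 942437) + 2441406 = ((204 + 2*(-1496/145)) - 942437) + 2441406 = ((204 - 2992/145) - 942437) + 2441406 = (26588/145 - 942437) + 2441406 = -136626777/145 + 2441406 = 217377093/145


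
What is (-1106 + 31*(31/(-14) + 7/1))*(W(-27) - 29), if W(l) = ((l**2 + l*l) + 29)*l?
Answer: 269333223/7 ≈ 3.8476e+7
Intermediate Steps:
W(l) = l*(29 + 2*l**2) (W(l) = ((l**2 + l**2) + 29)*l = (2*l**2 + 29)*l = (29 + 2*l**2)*l = l*(29 + 2*l**2))
(-1106 + 31*(31/(-14) + 7/1))*(W(-27) - 29) = (-1106 + 31*(31/(-14) + 7/1))*(-27*(29 + 2*(-27)**2) - 29) = (-1106 + 31*(31*(-1/14) + 7*1))*(-27*(29 + 2*729) - 29) = (-1106 + 31*(-31/14 + 7))*(-27*(29 + 1458) - 29) = (-1106 + 31*(67/14))*(-27*1487 - 29) = (-1106 + 2077/14)*(-40149 - 29) = -13407/14*(-40178) = 269333223/7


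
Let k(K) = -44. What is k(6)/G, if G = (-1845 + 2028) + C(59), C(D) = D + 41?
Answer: -44/283 ≈ -0.15548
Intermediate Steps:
C(D) = 41 + D
G = 283 (G = (-1845 + 2028) + (41 + 59) = 183 + 100 = 283)
k(6)/G = -44/283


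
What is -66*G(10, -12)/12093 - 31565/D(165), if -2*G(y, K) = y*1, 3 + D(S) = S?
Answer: -127220695/653022 ≈ -194.82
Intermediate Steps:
D(S) = -3 + S
G(y, K) = -y/2
-66*G(10, -12)/12093 - 31565/D(165) = -(-33)*10/12093 - 31565/(-3 + 165) = -66*(-5)*(1/12093) - 31565/162 = 330*(1/12093) - 31565*1/162 = 110/4031 - 31565/162 = -127220695/653022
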